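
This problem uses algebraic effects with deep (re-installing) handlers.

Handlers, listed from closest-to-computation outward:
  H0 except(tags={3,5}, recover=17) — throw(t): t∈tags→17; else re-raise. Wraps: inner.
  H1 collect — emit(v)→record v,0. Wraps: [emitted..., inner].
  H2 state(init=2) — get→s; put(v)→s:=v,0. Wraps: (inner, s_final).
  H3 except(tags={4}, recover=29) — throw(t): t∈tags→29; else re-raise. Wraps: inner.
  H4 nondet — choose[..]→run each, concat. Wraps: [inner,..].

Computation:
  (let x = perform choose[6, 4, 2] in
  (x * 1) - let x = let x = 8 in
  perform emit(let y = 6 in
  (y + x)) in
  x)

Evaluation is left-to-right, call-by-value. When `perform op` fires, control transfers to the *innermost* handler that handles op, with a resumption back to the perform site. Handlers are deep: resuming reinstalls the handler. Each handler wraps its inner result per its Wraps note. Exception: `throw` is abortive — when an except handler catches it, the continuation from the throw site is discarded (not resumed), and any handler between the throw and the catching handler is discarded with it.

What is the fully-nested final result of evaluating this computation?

Answer: [([14, 6], 2), ([14, 4], 2), ([14, 2], 2)]

Evaluation trace:
choose[6, 4, 2] @ H4
  branch[0] choose=6:
    emit(14) @ H1 ⇒ out+=14
    H0 returns 6
    H1 returns [14, 6]
    H2 returns ([14, 6], 2)
    H3 returns ([14, 6], 2)
    H4 returns [([14, 6], 2)]
  branch[1] choose=4:
    emit(14) @ H1 ⇒ out+=14
    H0 returns 4
    H1 returns [14, 4]
    H2 returns ([14, 4], 2)
    H3 returns ([14, 4], 2)
    H4 returns [([14, 4], 2)]
  branch[2] choose=2:
    emit(14) @ H1 ⇒ out+=14
    H0 returns 2
    H1 returns [14, 2]
    H2 returns ([14, 2], 2)
    H3 returns ([14, 2], 2)
    H4 returns [([14, 2], 2)]
= [([14, 6], 2), ([14, 4], 2), ([14, 2], 2)]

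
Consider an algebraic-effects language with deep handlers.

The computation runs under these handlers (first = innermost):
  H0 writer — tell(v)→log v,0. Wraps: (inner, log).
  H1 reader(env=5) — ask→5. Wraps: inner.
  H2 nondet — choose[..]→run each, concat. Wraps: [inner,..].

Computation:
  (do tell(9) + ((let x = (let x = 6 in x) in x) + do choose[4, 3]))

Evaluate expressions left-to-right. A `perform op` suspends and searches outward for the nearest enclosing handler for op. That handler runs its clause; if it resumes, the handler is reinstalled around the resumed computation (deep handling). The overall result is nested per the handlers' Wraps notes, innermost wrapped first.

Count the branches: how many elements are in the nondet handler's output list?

Evaluation trace:
tell(9) @ H0 ⇒ log+=9
choose[4, 3] @ H2
  branch[0] choose=4:
    H0 returns (10, (9))
    H1 returns (10, (9))
    H2 returns [(10, (9))]
  branch[1] choose=3:
    H0 returns (9, (9))
    H1 returns (9, (9))
    H2 returns [(9, (9))]
= [(10, (9)), (9, (9))]

Answer: 2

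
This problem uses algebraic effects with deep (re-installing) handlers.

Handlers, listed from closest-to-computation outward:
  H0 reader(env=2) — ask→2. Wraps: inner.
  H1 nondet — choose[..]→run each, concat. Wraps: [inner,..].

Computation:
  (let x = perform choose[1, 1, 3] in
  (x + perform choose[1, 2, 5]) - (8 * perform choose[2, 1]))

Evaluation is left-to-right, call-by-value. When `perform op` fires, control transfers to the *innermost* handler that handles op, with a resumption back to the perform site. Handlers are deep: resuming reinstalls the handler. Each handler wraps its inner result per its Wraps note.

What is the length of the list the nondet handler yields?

Working:
choose[1, 1, 3] @ H1
  branch[0] choose=1:
    choose[1, 2, 5] @ H1
      branch[0] choose=1:
        choose[2, 1] @ H1
          branch[0] choose=2:
            H0 returns -14
            H1 returns [-14]
          branch[1] choose=1:
            H0 returns -6
            H1 returns [-6]
      branch[1] choose=2:
        choose[2, 1] @ H1
          branch[0] choose=2:
            H0 returns -13
            H1 returns [-13]
          branch[1] choose=1:
            H0 returns -5
            H1 returns [-5]
      branch[2] choose=5:
        choose[2, 1] @ H1
          branch[0] choose=2:
            H0 returns -10
            H1 returns [-10]
          branch[1] choose=1:
            H0 returns -2
            H1 returns [-2]
  branch[1] choose=1:
    choose[1, 2, 5] @ H1
      branch[0] choose=1:
        choose[2, 1] @ H1
          branch[0] choose=2:
            H0 returns -14
            H1 returns [-14]
          branch[1] choose=1:
            H0 returns -6
            H1 returns [-6]
      branch[1] choose=2:
        choose[2, 1] @ H1
          branch[0] choose=2:
            H0 returns -13
            H1 returns [-13]
          branch[1] choose=1:
            H0 returns -5
            H1 returns [-5]
      branch[2] choose=5:
        choose[2, 1] @ H1
          branch[0] choose=2:
            H0 returns -10
            H1 returns [-10]
          branch[1] choose=1:
            H0 returns -2
            H1 returns [-2]
  branch[2] choose=3:
    choose[1, 2, 5] @ H1
      branch[0] choose=1:
        choose[2, 1] @ H1
          branch[0] choose=2:
            H0 returns -12
            H1 returns [-12]
          branch[1] choose=1:
            H0 returns -4
            H1 returns [-4]
      branch[1] choose=2:
        choose[2, 1] @ H1
          branch[0] choose=2:
            H0 returns -11
            H1 returns [-11]
          branch[1] choose=1:
            H0 returns -3
            H1 returns [-3]
      branch[2] choose=5:
        choose[2, 1] @ H1
          branch[0] choose=2:
            H0 returns -8
            H1 returns [-8]
          branch[1] choose=1:
            H0 returns 0
            H1 returns [0]
= [-14, -6, -13, -5, -10, -2, -14, -6, -13, -5, -10, -2, -12, -4, -11, -3, -8, 0]

Answer: 18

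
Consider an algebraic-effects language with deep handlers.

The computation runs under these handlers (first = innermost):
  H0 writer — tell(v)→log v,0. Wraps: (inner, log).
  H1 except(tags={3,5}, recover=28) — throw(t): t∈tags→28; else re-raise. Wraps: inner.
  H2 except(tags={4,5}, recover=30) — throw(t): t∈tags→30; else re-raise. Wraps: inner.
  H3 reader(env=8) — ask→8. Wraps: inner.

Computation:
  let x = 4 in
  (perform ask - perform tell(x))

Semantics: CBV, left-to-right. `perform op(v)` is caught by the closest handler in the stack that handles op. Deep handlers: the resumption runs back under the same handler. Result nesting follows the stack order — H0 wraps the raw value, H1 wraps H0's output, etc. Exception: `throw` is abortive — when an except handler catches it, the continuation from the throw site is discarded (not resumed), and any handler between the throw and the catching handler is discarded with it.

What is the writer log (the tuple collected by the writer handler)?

Step-by-step:
ask @ H3 ⇒ 8
tell(4) @ H0 ⇒ log+=4
H0 returns (8, (4))
H1 returns (8, (4))
H2 returns (8, (4))
H3 returns (8, (4))
= (8, (4))

Answer: (4)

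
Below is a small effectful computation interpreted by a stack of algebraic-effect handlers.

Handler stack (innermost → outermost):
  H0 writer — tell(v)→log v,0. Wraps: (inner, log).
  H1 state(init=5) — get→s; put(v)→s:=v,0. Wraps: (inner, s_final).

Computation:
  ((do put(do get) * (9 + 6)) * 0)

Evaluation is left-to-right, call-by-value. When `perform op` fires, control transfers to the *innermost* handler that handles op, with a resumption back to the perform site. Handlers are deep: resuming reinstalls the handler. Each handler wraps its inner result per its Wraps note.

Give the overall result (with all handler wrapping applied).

Working:
get @ H1 ⇒ 5
put(5) @ H1 ⇒ s:=5
H0 returns (0, ())
H1 returns ((0, ()), 5)
= ((0, ()), 5)

Answer: ((0, ()), 5)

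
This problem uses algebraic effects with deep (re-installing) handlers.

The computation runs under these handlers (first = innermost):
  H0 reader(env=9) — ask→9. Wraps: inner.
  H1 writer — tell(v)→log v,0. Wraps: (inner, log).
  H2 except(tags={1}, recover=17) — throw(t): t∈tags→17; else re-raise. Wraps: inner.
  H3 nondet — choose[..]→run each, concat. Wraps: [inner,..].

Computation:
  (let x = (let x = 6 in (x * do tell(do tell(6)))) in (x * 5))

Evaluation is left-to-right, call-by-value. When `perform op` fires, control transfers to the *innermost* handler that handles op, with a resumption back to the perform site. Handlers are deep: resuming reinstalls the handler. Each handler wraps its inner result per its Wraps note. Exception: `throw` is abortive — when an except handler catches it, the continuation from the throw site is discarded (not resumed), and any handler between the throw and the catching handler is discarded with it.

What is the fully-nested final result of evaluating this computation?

Evaluation trace:
tell(6) @ H1 ⇒ log+=6
tell(0) @ H1 ⇒ log+=0
H0 returns 0
H1 returns (0, (6, 0))
H2 returns (0, (6, 0))
H3 returns [(0, (6, 0))]
= [(0, (6, 0))]

Answer: [(0, (6, 0))]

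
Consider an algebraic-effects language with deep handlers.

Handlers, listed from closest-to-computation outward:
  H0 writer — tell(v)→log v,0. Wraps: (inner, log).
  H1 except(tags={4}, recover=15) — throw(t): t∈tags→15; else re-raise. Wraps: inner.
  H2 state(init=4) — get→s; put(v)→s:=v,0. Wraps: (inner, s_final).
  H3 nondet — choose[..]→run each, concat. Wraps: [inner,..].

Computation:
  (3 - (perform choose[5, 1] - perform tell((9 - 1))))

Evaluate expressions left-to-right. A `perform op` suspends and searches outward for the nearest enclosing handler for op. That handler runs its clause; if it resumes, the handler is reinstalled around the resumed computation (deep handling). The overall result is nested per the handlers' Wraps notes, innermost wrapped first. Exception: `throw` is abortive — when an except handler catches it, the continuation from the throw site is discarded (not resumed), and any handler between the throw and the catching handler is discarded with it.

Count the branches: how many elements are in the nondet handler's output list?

Step-by-step:
choose[5, 1] @ H3
  branch[0] choose=5:
    tell(8) @ H0 ⇒ log+=8
    H0 returns (-2, (8))
    H1 returns (-2, (8))
    H2 returns ((-2, (8)), 4)
    H3 returns [((-2, (8)), 4)]
  branch[1] choose=1:
    tell(8) @ H0 ⇒ log+=8
    H0 returns (2, (8))
    H1 returns (2, (8))
    H2 returns ((2, (8)), 4)
    H3 returns [((2, (8)), 4)]
= [((-2, (8)), 4), ((2, (8)), 4)]

Answer: 2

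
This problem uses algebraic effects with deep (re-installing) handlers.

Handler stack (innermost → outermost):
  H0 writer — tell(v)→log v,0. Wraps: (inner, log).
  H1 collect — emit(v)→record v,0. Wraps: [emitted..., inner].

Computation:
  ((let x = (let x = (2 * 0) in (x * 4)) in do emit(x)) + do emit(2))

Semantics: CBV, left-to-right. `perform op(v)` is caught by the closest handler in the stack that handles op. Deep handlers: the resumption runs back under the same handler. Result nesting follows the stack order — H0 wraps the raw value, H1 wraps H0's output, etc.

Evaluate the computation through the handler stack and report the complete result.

Answer: [0, 2, (0, ())]

Working:
emit(0) @ H1 ⇒ out+=0
emit(2) @ H1 ⇒ out+=2
H0 returns (0, ())
H1 returns [0, 2, (0, ())]
= [0, 2, (0, ())]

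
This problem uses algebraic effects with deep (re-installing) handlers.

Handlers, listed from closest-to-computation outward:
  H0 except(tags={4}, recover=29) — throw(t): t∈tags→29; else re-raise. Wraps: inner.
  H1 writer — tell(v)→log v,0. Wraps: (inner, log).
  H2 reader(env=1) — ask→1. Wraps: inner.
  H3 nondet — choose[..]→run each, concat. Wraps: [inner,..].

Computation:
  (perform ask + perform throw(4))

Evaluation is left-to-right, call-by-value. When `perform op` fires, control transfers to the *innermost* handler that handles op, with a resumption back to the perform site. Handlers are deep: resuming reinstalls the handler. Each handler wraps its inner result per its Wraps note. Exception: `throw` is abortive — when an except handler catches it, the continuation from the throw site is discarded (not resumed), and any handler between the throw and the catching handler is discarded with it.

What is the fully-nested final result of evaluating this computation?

Working:
ask @ H2 ⇒ 1
throw(4) @ H0 caught ⇒ 29
H1 returns (29, ())
H2 returns (29, ())
H3 returns [(29, ())]
= [(29, ())]

Answer: [(29, ())]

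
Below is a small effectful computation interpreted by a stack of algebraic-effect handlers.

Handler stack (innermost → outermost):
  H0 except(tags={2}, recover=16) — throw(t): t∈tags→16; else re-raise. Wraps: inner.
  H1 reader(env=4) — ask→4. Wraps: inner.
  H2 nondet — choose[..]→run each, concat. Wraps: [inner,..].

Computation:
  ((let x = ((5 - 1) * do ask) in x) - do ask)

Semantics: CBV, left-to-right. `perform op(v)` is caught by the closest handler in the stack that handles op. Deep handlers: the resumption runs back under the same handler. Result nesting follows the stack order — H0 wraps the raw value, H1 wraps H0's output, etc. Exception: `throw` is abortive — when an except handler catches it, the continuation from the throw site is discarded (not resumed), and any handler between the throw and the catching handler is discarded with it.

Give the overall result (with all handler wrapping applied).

Answer: [12]

Step-by-step:
ask @ H1 ⇒ 4
ask @ H1 ⇒ 4
H0 returns 12
H1 returns 12
H2 returns [12]
= [12]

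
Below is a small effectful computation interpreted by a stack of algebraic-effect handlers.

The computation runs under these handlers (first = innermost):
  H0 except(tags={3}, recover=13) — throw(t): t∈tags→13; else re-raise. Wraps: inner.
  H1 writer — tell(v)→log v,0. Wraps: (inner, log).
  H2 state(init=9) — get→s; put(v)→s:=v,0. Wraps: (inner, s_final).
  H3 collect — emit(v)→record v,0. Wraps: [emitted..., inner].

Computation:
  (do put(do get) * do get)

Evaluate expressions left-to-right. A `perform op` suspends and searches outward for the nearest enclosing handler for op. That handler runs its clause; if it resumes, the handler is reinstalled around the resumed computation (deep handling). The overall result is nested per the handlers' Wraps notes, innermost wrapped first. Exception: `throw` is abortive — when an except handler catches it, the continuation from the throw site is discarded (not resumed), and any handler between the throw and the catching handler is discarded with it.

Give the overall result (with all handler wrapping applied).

Answer: [((0, ()), 9)]

Step-by-step:
get @ H2 ⇒ 9
put(9) @ H2 ⇒ s:=9
get @ H2 ⇒ 9
H0 returns 0
H1 returns (0, ())
H2 returns ((0, ()), 9)
H3 returns [((0, ()), 9)]
= [((0, ()), 9)]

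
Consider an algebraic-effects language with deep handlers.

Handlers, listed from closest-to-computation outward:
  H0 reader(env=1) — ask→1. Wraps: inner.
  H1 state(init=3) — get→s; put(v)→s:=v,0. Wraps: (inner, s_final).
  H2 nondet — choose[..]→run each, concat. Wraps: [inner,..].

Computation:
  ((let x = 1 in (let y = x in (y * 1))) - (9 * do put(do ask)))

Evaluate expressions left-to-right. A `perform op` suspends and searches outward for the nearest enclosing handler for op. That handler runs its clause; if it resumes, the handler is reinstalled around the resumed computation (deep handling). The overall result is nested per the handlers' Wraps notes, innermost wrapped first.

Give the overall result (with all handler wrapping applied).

Answer: [(1, 1)]

Evaluation trace:
ask @ H0 ⇒ 1
put(1) @ H1 ⇒ s:=1
H0 returns 1
H1 returns (1, 1)
H2 returns [(1, 1)]
= [(1, 1)]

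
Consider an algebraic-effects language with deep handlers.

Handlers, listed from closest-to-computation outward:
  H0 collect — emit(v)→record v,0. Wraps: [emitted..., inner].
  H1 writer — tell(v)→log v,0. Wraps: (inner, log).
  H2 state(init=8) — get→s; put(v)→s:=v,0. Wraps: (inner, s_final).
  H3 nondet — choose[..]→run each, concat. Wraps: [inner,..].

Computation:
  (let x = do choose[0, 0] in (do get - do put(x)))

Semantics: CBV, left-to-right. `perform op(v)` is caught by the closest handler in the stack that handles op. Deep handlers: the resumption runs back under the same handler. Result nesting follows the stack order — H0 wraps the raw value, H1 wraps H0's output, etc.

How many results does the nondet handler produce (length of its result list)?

Answer: 2

Step-by-step:
choose[0, 0] @ H3
  branch[0] choose=0:
    get @ H2 ⇒ 8
    put(0) @ H2 ⇒ s:=0
    H0 returns [8]
    H1 returns ([8], ())
    H2 returns (([8], ()), 0)
    H3 returns [(([8], ()), 0)]
  branch[1] choose=0:
    get @ H2 ⇒ 8
    put(0) @ H2 ⇒ s:=0
    H0 returns [8]
    H1 returns ([8], ())
    H2 returns (([8], ()), 0)
    H3 returns [(([8], ()), 0)]
= [(([8], ()), 0), (([8], ()), 0)]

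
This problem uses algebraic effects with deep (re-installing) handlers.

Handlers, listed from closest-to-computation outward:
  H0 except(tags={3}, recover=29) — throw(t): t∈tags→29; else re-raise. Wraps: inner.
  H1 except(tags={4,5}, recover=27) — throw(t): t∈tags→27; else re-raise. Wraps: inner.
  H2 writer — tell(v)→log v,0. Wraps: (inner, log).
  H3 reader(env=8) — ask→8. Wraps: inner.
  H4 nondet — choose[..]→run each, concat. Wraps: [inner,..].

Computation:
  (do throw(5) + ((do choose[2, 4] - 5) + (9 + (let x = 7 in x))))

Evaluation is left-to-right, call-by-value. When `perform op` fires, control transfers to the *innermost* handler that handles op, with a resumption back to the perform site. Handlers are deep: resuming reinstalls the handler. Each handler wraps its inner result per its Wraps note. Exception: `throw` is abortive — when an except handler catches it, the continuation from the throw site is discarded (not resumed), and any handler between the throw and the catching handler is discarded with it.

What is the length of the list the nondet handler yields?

Step-by-step:
throw(5) @ H0 re-raised
throw(5) @ H1 caught ⇒ 27
H2 returns (27, ())
H3 returns (27, ())
H4 returns [(27, ())]
= [(27, ())]

Answer: 1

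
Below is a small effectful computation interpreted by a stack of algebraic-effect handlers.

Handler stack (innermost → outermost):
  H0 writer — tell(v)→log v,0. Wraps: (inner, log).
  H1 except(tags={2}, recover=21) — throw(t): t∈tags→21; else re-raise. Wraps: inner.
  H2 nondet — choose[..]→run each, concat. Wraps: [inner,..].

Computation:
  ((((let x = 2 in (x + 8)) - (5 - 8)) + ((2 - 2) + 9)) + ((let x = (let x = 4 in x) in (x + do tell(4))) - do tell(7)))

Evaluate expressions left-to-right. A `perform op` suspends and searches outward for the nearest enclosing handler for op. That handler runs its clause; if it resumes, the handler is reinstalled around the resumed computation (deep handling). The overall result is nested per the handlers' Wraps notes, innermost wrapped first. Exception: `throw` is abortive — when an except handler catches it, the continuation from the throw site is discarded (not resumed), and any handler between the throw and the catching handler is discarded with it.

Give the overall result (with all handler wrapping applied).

Evaluation trace:
tell(4) @ H0 ⇒ log+=4
tell(7) @ H0 ⇒ log+=7
H0 returns (26, (4, 7))
H1 returns (26, (4, 7))
H2 returns [(26, (4, 7))]
= [(26, (4, 7))]

Answer: [(26, (4, 7))]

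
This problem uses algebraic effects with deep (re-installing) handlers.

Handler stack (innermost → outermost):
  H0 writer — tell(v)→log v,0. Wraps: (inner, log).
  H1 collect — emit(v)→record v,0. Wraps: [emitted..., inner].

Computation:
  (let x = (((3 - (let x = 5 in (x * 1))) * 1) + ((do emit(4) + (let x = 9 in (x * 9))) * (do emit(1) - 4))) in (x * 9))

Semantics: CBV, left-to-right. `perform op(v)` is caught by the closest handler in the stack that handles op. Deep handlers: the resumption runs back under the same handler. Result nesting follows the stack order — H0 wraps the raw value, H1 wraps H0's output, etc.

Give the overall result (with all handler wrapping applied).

Evaluation trace:
emit(4) @ H1 ⇒ out+=4
emit(1) @ H1 ⇒ out+=1
H0 returns (-2934, ())
H1 returns [4, 1, (-2934, ())]
= [4, 1, (-2934, ())]

Answer: [4, 1, (-2934, ())]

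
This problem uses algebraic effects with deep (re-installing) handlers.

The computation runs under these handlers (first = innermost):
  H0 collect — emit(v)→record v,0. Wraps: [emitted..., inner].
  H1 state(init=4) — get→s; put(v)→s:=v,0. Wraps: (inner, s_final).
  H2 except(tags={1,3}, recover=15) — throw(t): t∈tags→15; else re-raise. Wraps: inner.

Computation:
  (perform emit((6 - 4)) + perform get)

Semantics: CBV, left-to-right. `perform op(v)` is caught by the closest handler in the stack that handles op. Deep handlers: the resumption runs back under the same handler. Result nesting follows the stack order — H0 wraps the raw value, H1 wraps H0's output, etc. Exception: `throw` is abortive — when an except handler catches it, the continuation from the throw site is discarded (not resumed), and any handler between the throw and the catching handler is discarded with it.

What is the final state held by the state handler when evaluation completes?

Answer: 4

Step-by-step:
emit(2) @ H0 ⇒ out+=2
get @ H1 ⇒ 4
H0 returns [2, 4]
H1 returns ([2, 4], 4)
H2 returns ([2, 4], 4)
= ([2, 4], 4)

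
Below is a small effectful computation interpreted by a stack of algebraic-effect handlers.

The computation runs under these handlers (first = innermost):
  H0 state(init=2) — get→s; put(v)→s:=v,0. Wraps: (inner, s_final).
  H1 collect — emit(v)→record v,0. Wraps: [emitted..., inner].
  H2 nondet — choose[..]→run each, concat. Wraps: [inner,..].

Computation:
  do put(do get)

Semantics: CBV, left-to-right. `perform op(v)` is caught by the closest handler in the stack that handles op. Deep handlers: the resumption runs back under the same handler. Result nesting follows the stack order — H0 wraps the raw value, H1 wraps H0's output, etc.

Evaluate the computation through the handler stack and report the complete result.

Answer: [[(0, 2)]]

Working:
get @ H0 ⇒ 2
put(2) @ H0 ⇒ s:=2
H0 returns (0, 2)
H1 returns [(0, 2)]
H2 returns [[(0, 2)]]
= [[(0, 2)]]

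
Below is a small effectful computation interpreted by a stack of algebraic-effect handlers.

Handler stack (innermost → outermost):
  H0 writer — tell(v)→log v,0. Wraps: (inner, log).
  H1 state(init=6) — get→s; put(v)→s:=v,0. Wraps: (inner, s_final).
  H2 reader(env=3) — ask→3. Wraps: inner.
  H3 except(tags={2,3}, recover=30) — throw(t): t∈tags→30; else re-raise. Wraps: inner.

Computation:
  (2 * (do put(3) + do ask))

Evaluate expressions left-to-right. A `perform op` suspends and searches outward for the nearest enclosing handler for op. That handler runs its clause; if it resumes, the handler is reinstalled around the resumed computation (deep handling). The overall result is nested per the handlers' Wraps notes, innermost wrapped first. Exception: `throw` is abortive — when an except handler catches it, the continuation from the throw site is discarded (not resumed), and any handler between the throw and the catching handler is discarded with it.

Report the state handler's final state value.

Answer: 3

Evaluation trace:
put(3) @ H1 ⇒ s:=3
ask @ H2 ⇒ 3
H0 returns (6, ())
H1 returns ((6, ()), 3)
H2 returns ((6, ()), 3)
H3 returns ((6, ()), 3)
= ((6, ()), 3)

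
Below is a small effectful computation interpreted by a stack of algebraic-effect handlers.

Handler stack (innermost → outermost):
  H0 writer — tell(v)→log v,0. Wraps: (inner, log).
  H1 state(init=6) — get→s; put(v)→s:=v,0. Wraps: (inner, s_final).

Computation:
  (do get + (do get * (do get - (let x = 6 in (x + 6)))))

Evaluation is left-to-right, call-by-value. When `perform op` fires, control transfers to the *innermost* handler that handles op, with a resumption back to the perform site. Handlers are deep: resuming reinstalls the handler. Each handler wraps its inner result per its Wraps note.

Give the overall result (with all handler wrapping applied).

Evaluation trace:
get @ H1 ⇒ 6
get @ H1 ⇒ 6
get @ H1 ⇒ 6
H0 returns (-30, ())
H1 returns ((-30, ()), 6)
= ((-30, ()), 6)

Answer: ((-30, ()), 6)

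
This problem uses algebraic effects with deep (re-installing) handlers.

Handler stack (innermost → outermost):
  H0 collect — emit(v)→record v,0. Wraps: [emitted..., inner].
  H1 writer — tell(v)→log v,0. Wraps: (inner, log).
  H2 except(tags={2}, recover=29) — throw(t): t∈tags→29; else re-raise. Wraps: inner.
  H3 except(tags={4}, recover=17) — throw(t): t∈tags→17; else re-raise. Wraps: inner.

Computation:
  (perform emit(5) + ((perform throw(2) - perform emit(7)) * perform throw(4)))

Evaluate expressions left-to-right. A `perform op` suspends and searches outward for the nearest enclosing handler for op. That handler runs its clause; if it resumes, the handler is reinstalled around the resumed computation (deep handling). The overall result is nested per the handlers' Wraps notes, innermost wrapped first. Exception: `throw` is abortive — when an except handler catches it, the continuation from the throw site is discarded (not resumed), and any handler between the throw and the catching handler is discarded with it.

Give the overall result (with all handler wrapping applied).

Answer: 29

Evaluation trace:
emit(5) @ H0 ⇒ out+=5
throw(2) @ H2 caught ⇒ 29
H3 returns 29
= 29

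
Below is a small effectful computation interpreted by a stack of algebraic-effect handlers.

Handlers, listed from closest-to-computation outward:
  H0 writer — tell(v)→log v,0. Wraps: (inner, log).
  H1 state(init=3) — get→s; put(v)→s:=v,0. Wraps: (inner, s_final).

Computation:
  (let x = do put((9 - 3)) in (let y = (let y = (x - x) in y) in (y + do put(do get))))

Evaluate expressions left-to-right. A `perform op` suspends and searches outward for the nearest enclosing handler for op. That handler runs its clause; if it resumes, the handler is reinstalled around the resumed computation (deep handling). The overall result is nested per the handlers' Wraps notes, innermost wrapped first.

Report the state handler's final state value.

Step-by-step:
put(6) @ H1 ⇒ s:=6
get @ H1 ⇒ 6
put(6) @ H1 ⇒ s:=6
H0 returns (0, ())
H1 returns ((0, ()), 6)
= ((0, ()), 6)

Answer: 6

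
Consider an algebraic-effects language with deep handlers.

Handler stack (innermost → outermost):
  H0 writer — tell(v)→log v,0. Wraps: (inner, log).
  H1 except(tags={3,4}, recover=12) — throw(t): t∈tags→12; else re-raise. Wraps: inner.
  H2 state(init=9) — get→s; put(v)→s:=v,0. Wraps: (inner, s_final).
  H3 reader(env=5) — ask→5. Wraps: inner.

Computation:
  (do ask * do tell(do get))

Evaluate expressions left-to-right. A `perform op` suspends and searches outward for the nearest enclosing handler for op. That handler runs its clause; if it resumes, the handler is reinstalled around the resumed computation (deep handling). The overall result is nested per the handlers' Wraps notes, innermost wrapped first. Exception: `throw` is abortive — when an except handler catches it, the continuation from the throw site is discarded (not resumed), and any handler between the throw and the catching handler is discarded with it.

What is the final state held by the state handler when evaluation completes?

Working:
ask @ H3 ⇒ 5
get @ H2 ⇒ 9
tell(9) @ H0 ⇒ log+=9
H0 returns (0, (9))
H1 returns (0, (9))
H2 returns ((0, (9)), 9)
H3 returns ((0, (9)), 9)
= ((0, (9)), 9)

Answer: 9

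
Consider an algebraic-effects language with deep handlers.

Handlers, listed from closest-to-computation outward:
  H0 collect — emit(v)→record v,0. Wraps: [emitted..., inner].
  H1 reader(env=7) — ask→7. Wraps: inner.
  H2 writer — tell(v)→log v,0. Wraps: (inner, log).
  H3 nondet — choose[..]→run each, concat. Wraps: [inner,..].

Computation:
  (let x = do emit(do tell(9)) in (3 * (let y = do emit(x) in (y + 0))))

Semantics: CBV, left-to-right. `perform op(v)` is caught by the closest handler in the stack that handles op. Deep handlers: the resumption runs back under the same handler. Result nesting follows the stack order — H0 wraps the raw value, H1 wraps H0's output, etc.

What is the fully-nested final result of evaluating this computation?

Evaluation trace:
tell(9) @ H2 ⇒ log+=9
emit(0) @ H0 ⇒ out+=0
emit(0) @ H0 ⇒ out+=0
H0 returns [0, 0, 0]
H1 returns [0, 0, 0]
H2 returns ([0, 0, 0], (9))
H3 returns [([0, 0, 0], (9))]
= [([0, 0, 0], (9))]

Answer: [([0, 0, 0], (9))]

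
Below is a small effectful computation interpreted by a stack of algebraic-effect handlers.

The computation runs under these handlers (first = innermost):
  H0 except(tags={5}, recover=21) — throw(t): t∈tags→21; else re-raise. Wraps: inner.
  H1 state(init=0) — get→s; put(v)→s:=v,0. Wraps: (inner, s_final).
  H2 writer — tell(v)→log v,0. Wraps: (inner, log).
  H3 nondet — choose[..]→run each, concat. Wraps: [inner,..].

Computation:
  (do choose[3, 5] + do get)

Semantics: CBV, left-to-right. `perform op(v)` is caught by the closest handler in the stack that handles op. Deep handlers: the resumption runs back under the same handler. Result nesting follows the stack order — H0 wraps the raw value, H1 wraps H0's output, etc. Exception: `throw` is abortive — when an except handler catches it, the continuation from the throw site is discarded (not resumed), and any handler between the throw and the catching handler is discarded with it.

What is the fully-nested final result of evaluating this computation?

Answer: [((3, 0), ()), ((5, 0), ())]

Working:
choose[3, 5] @ H3
  branch[0] choose=3:
    get @ H1 ⇒ 0
    H0 returns 3
    H1 returns (3, 0)
    H2 returns ((3, 0), ())
    H3 returns [((3, 0), ())]
  branch[1] choose=5:
    get @ H1 ⇒ 0
    H0 returns 5
    H1 returns (5, 0)
    H2 returns ((5, 0), ())
    H3 returns [((5, 0), ())]
= [((3, 0), ()), ((5, 0), ())]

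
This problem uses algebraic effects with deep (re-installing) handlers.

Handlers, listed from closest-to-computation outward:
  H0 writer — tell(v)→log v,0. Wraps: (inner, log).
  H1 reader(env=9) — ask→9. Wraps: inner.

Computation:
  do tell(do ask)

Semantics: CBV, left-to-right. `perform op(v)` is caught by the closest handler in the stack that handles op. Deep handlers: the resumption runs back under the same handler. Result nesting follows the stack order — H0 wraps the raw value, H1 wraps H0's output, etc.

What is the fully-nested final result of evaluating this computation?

Working:
ask @ H1 ⇒ 9
tell(9) @ H0 ⇒ log+=9
H0 returns (0, (9))
H1 returns (0, (9))
= (0, (9))

Answer: (0, (9))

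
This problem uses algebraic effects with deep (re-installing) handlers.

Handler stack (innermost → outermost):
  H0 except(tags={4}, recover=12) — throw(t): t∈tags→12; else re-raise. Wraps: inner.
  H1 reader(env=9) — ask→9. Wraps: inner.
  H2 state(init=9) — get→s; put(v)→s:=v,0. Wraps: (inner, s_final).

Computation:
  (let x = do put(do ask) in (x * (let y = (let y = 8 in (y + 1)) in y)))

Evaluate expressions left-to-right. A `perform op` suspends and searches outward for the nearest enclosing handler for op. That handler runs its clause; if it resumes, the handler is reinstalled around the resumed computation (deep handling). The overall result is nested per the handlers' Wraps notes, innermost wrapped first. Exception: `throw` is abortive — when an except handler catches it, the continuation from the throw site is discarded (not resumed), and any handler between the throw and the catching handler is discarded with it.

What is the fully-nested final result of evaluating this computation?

Answer: (0, 9)

Working:
ask @ H1 ⇒ 9
put(9) @ H2 ⇒ s:=9
H0 returns 0
H1 returns 0
H2 returns (0, 9)
= (0, 9)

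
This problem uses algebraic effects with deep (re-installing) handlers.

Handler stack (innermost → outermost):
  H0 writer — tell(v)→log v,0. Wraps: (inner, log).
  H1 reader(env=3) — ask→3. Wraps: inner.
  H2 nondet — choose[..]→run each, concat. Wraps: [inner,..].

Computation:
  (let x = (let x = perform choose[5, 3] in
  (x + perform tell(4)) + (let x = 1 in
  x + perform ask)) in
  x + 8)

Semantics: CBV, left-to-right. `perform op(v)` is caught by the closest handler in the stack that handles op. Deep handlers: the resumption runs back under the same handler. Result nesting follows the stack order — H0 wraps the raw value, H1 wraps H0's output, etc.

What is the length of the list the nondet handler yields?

Working:
choose[5, 3] @ H2
  branch[0] choose=5:
    tell(4) @ H0 ⇒ log+=4
    ask @ H1 ⇒ 3
    H0 returns (17, (4))
    H1 returns (17, (4))
    H2 returns [(17, (4))]
  branch[1] choose=3:
    tell(4) @ H0 ⇒ log+=4
    ask @ H1 ⇒ 3
    H0 returns (15, (4))
    H1 returns (15, (4))
    H2 returns [(15, (4))]
= [(17, (4)), (15, (4))]

Answer: 2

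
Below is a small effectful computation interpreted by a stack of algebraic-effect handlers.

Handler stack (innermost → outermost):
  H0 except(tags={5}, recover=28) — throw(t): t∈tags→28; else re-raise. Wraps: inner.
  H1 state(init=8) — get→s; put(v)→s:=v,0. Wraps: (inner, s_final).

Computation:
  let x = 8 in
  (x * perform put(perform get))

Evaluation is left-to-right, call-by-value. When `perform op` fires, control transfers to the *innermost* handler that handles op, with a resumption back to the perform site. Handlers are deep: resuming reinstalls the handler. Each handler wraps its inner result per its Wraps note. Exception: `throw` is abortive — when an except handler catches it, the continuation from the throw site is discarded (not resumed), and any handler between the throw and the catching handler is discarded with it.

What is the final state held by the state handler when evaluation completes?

Answer: 8

Working:
get @ H1 ⇒ 8
put(8) @ H1 ⇒ s:=8
H0 returns 0
H1 returns (0, 8)
= (0, 8)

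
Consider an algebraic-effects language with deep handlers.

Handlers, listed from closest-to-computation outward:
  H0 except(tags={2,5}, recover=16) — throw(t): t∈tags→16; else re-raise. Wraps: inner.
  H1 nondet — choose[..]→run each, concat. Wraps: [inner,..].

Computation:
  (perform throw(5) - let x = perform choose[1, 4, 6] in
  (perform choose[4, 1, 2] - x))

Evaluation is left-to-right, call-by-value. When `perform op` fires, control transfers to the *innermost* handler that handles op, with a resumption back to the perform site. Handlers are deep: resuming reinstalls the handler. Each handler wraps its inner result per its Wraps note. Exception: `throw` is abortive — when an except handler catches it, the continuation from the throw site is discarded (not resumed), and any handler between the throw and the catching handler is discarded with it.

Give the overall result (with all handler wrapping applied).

Step-by-step:
throw(5) @ H0 caught ⇒ 16
H1 returns [16]
= [16]

Answer: [16]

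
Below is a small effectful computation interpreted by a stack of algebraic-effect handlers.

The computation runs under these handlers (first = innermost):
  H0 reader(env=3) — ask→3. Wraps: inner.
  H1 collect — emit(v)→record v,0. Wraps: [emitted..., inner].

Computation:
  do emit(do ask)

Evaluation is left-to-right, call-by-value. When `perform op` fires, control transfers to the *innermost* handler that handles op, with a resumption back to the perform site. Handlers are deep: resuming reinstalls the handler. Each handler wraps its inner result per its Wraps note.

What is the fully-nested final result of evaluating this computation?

Answer: [3, 0]

Step-by-step:
ask @ H0 ⇒ 3
emit(3) @ H1 ⇒ out+=3
H0 returns 0
H1 returns [3, 0]
= [3, 0]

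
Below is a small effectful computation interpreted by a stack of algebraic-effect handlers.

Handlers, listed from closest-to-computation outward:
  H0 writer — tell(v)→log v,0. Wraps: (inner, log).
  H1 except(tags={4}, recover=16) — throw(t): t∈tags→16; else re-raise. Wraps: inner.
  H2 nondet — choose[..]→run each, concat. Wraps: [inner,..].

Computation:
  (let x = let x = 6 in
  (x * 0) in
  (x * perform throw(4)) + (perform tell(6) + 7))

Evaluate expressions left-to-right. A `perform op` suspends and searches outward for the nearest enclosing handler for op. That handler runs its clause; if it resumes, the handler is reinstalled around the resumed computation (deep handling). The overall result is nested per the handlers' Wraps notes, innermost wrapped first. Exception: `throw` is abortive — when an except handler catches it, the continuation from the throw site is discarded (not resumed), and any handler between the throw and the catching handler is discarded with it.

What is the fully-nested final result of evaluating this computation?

Answer: [16]

Step-by-step:
throw(4) @ H1 caught ⇒ 16
H2 returns [16]
= [16]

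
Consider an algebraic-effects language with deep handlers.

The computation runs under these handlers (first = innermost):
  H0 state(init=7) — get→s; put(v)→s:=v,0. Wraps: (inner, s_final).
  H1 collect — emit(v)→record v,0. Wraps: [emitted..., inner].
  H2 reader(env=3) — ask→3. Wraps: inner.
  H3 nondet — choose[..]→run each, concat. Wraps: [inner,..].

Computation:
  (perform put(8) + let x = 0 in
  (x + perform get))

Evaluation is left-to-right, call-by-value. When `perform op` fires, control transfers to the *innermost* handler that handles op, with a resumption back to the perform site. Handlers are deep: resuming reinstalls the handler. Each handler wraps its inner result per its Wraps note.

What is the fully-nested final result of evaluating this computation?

Step-by-step:
put(8) @ H0 ⇒ s:=8
get @ H0 ⇒ 8
H0 returns (8, 8)
H1 returns [(8, 8)]
H2 returns [(8, 8)]
H3 returns [[(8, 8)]]
= [[(8, 8)]]

Answer: [[(8, 8)]]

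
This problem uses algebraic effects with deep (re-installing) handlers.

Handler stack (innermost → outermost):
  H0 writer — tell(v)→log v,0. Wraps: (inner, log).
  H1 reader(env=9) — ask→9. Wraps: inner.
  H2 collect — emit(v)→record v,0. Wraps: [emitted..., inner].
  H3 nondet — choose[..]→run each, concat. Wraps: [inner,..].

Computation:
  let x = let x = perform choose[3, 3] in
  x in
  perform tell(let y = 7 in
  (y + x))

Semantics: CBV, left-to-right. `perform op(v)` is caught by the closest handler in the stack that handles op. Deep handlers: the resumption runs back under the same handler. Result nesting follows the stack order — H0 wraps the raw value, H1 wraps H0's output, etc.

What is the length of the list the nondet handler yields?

Answer: 2

Step-by-step:
choose[3, 3] @ H3
  branch[0] choose=3:
    tell(10) @ H0 ⇒ log+=10
    H0 returns (0, (10))
    H1 returns (0, (10))
    H2 returns [(0, (10))]
    H3 returns [[(0, (10))]]
  branch[1] choose=3:
    tell(10) @ H0 ⇒ log+=10
    H0 returns (0, (10))
    H1 returns (0, (10))
    H2 returns [(0, (10))]
    H3 returns [[(0, (10))]]
= [[(0, (10))], [(0, (10))]]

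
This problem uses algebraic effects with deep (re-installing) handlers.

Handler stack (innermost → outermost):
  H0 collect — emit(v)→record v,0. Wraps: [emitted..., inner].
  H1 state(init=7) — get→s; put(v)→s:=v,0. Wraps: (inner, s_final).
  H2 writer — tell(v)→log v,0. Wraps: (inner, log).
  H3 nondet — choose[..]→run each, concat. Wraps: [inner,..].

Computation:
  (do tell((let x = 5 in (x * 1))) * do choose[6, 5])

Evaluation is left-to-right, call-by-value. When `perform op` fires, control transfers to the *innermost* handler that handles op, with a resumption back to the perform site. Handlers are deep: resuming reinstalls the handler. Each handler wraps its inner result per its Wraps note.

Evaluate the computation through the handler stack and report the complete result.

Step-by-step:
tell(5) @ H2 ⇒ log+=5
choose[6, 5] @ H3
  branch[0] choose=6:
    H0 returns [0]
    H1 returns ([0], 7)
    H2 returns (([0], 7), (5))
    H3 returns [(([0], 7), (5))]
  branch[1] choose=5:
    H0 returns [0]
    H1 returns ([0], 7)
    H2 returns (([0], 7), (5))
    H3 returns [(([0], 7), (5))]
= [(([0], 7), (5)), (([0], 7), (5))]

Answer: [(([0], 7), (5)), (([0], 7), (5))]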